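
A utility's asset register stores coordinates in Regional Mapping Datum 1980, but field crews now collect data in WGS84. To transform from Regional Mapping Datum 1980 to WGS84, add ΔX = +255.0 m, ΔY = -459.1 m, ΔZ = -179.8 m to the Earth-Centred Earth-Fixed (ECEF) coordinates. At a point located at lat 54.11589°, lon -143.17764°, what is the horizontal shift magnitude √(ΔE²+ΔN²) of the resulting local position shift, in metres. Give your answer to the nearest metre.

At φ = 54.11589°, λ = -143.17764°: sin φ = 0.810204, cos φ = 0.586148, sin λ = -0.599336, cos λ = -0.800498.
ΔE = −sin λ·ΔX + cos λ·ΔY = −(-0.599336)·(255.0) + (-0.800498)·(-459.1) = 520.34 m.
ΔN = −sin φ cos λ·ΔX − sin φ sin λ·ΔY + cos φ·ΔZ = −(0.810204)(-0.800498)(255.0) − (0.810204)(-0.599336)(-459.1) + (0.586148)(-179.8) = -162.94 m.
Horizontal magnitude = √(ΔE² + ΔN²) = √(520.34² + (-162.94)²) = 545.25 m.

545 m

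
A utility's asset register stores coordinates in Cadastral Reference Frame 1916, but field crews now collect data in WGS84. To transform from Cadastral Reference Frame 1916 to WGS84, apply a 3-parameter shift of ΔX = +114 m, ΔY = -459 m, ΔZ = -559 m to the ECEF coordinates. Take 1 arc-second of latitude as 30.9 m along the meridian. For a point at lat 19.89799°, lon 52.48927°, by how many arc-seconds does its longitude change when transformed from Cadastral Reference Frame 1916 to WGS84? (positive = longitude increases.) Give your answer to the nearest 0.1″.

sin φ = 0.340347, cos φ = 0.940300, sin λ = 0.793239, cos λ = 0.608910.
East component: ΔE = −sin λ·ΔX + cos λ·ΔY = −(0.793239)(114) + (0.608910)(-459) = -369.92 m.
1° of latitude spans 3600 × 30.90 = 111240 m; at latitude φ, 1° of longitude spans that × cos φ = 104599.0 m, so Δλ = -369.92 / 104599.0 × 3600 = -12.732″.

Δλ = -12.7″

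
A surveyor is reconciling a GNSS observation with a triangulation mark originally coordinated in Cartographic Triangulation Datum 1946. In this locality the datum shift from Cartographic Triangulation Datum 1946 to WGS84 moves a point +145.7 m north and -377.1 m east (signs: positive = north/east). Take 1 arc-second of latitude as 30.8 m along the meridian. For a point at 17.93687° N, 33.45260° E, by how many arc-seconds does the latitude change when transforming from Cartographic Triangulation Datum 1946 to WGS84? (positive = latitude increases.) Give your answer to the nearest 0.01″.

1″ of latitude = 30.80 m, so Δφ = 145.7 / 30.80 = 4.731″.

Δφ = 4.73″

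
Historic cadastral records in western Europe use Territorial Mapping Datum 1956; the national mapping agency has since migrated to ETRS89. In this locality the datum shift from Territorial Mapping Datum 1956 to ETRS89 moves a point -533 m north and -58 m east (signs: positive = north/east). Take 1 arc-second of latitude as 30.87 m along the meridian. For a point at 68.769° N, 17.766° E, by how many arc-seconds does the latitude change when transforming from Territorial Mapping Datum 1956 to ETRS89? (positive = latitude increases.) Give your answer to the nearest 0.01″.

Δφ = -17.27″

1″ of latitude = 30.87 m, so Δφ = -533.0 / 30.87 = -17.266″.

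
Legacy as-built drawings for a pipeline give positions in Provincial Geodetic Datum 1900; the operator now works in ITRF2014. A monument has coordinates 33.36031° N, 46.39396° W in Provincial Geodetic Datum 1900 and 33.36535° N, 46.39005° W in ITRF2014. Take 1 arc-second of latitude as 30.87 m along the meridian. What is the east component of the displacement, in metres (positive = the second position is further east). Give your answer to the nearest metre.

ΔE = 363 m

Δφ = 33.36535° − 33.36031° = +0.00504°; Δλ = -46.39005° − -46.39396° = +0.00391°.
1° of latitude = 3600 × 30.87 = 111132 m.
ΔN = Δφ × 111132 = 560.1 m; ΔE = Δλ × 111132 × cos(33.36031°) = +0.00391 × 111132 × 0.835229 = 362.9 m.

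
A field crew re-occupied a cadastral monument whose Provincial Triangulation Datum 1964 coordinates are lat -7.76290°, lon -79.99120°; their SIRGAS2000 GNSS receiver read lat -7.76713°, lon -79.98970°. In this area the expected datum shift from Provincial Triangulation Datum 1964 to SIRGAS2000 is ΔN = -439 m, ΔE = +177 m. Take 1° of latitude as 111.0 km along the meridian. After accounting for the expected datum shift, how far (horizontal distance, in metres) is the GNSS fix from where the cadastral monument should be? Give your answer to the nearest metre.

33 m

Observed coordinate differences: Δφ = -0.00423°, Δλ = +0.00150°.
Converting to metres (1° lat = 111000 m, cos φ = 0.990836): observed ΔN = -469.5 m, observed ΔE = 165.0 m.
Subtracting the expected shift leaves a residual of -469.5 − (-439) = -30.5 m north and 165.0 − (177) = -12.0 m east.
Residual distance = √((-30.5)² + (-12.0)²) = 32.8 m.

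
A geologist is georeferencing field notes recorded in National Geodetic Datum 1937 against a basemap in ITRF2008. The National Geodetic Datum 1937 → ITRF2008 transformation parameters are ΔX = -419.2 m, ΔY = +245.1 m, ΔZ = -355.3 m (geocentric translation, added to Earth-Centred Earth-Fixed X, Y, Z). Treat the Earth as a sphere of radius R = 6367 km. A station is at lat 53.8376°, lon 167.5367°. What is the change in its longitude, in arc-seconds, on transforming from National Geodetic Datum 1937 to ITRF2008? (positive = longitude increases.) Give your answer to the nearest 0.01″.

Δλ = -8.17″

sin φ = 0.807348, cos φ = 0.590076, sin λ = 0.215814, cos λ = -0.976434.
East component: ΔE = −sin λ·ΔX + cos λ·ΔY = −(0.215814)(-419.2) + (-0.976434)(245.1) = -148.85 m.
1° of latitude spans πR/180 = 111125 m; at latitude φ, 1° of longitude spans that × cos φ = 65572.3 m, so Δλ = -148.85 / 65572.3 × 3600 = -8.172″.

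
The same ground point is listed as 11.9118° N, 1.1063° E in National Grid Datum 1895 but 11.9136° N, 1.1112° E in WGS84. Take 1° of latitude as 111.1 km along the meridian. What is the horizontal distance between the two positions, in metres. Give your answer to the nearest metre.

569 m

Δφ = 11.9136° − 11.9118° = +0.0018°; Δλ = 1.1112° − 1.1063° = +0.0049°.
ΔN = Δφ × 111100 = 200.0 m; ΔE = Δλ × 111100 × cos(11.9118°) = +0.0049 × 111100 × 0.978466 = 532.7 m.
Distance = √(ΔE² + ΔN²) = √(532.7² + 200.0²) = 569.0 m.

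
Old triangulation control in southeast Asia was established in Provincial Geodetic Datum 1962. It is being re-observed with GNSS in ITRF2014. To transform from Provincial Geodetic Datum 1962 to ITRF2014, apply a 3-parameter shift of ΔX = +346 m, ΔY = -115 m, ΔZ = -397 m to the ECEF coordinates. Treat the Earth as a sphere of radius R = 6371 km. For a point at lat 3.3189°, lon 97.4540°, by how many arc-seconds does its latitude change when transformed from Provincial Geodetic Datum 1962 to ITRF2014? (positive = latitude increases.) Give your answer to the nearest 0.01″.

sin φ = 0.057893, cos φ = 0.998323, sin λ = 0.991549, cos λ = -0.129730.
North component: ΔN = −sin φ cos λ·ΔX − sin φ sin λ·ΔY + cos φ·ΔZ = −(0.057893)(-0.129730)(346) − (0.057893)(0.991549)(-115) + (0.998323)(-397) = -387.13 m.
1° of latitude spans πR/180 = 111195 m, so Δφ = -387.13 / 111195 × 3600 = -12.534″.

Δφ = -12.53″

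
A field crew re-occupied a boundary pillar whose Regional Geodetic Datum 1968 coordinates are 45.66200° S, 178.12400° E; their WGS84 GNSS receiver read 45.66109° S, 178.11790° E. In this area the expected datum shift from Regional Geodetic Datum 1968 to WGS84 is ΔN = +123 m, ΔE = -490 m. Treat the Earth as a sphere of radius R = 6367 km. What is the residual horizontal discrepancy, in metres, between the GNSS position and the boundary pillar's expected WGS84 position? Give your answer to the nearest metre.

Observed coordinate differences: Δφ = +0.00091°, Δλ = -0.00610°.
Converting to metres (1° lat = 111125 m, cos φ = 0.698890): observed ΔN = 101.1 m, observed ΔE = -473.8 m.
Subtracting the expected shift leaves a residual of 101.1 − (123) = -21.9 m north and -473.8 − (-490) = 16.2 m east.
Residual distance = √((-21.9)² + 16.2²) = 27.3 m.

27 m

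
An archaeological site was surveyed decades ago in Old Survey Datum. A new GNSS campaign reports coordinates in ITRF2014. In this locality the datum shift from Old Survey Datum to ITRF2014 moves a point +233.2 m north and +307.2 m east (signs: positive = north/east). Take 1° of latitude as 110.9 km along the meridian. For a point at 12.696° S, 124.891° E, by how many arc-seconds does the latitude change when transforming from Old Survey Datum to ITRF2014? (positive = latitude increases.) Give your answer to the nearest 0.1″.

Δφ = 7.6″

1° of latitude = 110.9 km, so Δφ = 233.2 / 110900 = 0.0021028° = 7.570″.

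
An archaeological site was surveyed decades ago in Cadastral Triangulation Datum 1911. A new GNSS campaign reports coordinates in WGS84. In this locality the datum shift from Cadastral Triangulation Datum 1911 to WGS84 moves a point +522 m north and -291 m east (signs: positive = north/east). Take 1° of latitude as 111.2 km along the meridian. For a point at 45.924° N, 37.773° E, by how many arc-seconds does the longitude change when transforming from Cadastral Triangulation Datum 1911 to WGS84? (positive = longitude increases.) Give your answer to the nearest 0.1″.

Δλ = -13.5″

At latitude 45.924°, cos φ = 0.695612.
1° of longitude at this latitude = 111.2 × cos φ = 77.35 km, so Δλ = -291.0 / 77352.0 = -0.0037620° = -13.543″.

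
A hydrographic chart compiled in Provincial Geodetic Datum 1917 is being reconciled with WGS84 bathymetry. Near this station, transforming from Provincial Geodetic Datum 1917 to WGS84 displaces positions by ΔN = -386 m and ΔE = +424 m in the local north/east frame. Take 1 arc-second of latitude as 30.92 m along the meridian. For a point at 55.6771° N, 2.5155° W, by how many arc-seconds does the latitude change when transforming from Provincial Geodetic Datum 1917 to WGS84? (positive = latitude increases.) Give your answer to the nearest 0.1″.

1″ of latitude = 30.92 m, so Δφ = -386.0 / 30.92 = -12.484″.

Δφ = -12.5″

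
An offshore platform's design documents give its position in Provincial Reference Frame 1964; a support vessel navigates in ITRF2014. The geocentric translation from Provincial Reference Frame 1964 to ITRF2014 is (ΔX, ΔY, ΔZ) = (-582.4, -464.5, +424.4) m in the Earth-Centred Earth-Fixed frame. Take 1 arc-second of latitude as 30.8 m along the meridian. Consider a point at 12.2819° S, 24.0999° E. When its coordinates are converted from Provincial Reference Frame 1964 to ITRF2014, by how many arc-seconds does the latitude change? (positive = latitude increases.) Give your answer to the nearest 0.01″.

sin φ = -0.212722, cos φ = 0.977113, sin λ = 0.408329, cos λ = 0.912835.
North component: ΔN = −sin φ cos λ·ΔX − sin φ sin λ·ΔY + cos φ·ΔZ = −(-0.212722)(0.912835)(-582.4) − (-0.212722)(0.408329)(-464.5) + (0.977113)(424.4) = 261.25 m.
1° of latitude spans 3600 × 30.80 = 110880 m, so Δφ = 261.25 / 110880 × 3600 = 8.482″.

Δφ = 8.48″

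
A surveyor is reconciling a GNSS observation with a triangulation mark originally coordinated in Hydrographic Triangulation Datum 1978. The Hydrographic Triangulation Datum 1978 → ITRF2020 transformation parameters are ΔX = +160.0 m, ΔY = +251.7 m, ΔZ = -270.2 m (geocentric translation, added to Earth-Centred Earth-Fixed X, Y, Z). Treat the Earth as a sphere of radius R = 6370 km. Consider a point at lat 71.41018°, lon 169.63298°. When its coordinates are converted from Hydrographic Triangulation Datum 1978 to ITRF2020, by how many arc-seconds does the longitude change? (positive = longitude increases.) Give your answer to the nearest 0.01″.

Δλ = -28.07″

sin φ = 0.947825, cos φ = 0.318791, sin λ = 0.179953, cos λ = -0.983675.
East component: ΔE = −sin λ·ΔX + cos λ·ΔY = −(0.179953)(160.0) + (-0.983675)(251.7) = -276.38 m.
1° of latitude spans πR/180 = 111177 m; at latitude φ, 1° of longitude spans that × cos φ = 35442.4 m, so Δλ = -276.38 / 35442.4 × 3600 = -28.073″.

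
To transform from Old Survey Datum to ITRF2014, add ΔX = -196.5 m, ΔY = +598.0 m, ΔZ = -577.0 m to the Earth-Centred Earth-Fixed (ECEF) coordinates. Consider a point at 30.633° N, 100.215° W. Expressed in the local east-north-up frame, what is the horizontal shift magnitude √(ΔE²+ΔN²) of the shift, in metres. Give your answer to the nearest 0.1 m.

The local east axis at (φ, λ) is (−sin λ, cos λ, 0), so ΔE = −sin(-100.215°)·(-196.5) + cos(-100.215°)·598.0 = -299.44 m.
The local north axis is (−sin φ cos λ, −sin φ sin λ, cos φ), giving ΔN = -17.756 + 299.873 − 496.479 = -214.36 m.
Horizontal magnitude = √(ΔE² + ΔN²) = √((-299.44)² + (-214.36)²) = 368.26 m.

368.3 m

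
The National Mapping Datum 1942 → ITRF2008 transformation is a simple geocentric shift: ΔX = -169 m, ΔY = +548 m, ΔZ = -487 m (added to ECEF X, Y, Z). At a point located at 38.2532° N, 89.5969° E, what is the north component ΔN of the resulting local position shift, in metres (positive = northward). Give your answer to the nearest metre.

At φ = 38.2532°, λ = 89.5969°: sin φ = 0.619138, cos φ = 0.785282, sin λ = 0.999975, cos λ = 0.007035.
ΔN = −sin φ cos λ·ΔX − sin φ sin λ·ΔY + cos φ·ΔZ = −(0.619138)(0.007035)(-169) − (0.619138)(0.999975)(548) + (0.785282)(-487) = -720.98 m.

ΔN = -721 m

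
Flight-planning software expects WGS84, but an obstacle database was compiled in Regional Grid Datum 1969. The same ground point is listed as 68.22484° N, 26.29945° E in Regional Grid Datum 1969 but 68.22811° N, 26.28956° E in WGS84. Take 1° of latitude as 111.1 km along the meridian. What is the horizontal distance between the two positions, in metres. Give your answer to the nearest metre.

Δφ = 68.22811° − 68.22484° = +0.00327°; Δλ = 26.28956° − 26.29945° = -0.00989°.
ΔN = Δφ × 111100 = 363.3 m; ΔE = Δλ × 111100 × cos(68.22484°) = -0.00989 × 111100 × 0.370965 = -407.6 m.
Distance = √(ΔE² + ΔN²) = √((-407.6)² + 363.3²) = 546.0 m.

546 m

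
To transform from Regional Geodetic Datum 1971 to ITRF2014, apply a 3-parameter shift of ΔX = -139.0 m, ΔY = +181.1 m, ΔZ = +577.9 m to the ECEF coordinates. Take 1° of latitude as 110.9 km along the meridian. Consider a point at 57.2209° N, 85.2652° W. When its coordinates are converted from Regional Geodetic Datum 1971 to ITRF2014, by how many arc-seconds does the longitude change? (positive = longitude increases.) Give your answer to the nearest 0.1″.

Δλ = -7.4″

sin φ = 0.840764, cos φ = 0.541402, sin λ = -0.996587, cos λ = 0.082544.
East component: ΔE = −sin λ·ΔX + cos λ·ΔY = −(-0.996587)(-139.0) + (0.082544)(181.1) = -123.58 m.
1° of latitude spans 110900 m; at latitude φ, 1° of longitude spans that × cos φ = 60041.4 m, so Δλ = -123.58 / 60041.4 × 3600 = -7.410″.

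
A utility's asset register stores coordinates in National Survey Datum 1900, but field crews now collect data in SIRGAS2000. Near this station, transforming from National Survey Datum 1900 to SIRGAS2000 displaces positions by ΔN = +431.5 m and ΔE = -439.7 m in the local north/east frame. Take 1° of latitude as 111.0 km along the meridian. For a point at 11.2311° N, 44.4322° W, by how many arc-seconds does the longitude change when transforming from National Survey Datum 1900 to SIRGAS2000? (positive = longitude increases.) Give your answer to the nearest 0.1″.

At latitude 11.2311°, cos φ = 0.980850.
1° of longitude at this latitude = 111.0 × cos φ = 108.87 km, so Δλ = -439.7 / 108874.3 = -0.0040386° = -14.539″.

Δλ = -14.5″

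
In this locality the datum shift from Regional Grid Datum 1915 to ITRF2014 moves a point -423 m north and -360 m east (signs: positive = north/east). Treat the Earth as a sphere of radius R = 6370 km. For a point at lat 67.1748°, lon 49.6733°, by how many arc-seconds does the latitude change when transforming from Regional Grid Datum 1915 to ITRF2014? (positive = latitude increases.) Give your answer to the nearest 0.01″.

On a sphere of radius R, 1 rad of latitude = R, so Δφ = ΔN / R = -423.0 / 6370000 = -6.6405e-05 rad = -13.697″.

Δφ = -13.70″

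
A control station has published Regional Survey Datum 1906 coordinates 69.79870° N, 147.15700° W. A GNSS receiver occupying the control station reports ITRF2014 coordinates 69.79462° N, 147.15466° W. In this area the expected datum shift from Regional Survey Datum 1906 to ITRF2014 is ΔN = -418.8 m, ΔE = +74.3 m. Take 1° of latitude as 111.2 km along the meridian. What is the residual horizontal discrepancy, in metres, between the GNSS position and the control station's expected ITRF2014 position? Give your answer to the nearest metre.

Observed coordinate differences: Δφ = -0.00408°, Δλ = +0.00234°.
Converting to metres (1° lat = 111200 m, cos φ = 0.345319): observed ΔN = -453.7 m, observed ΔE = 89.9 m.
Subtracting the expected shift leaves a residual of -453.7 − (-418.8) = -34.9 m north and 89.9 − (74.3) = 15.6 m east.
Residual distance = √((-34.9)² + 15.6²) = 38.2 m.

38 m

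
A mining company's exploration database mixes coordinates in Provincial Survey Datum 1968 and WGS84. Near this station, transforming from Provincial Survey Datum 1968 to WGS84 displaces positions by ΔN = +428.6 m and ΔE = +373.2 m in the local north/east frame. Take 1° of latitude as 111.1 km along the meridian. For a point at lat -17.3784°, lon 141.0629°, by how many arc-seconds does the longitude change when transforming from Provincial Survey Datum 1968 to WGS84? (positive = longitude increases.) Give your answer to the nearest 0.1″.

At latitude -17.3784°, cos φ = 0.954353.
1° of longitude at this latitude = 111.1 × cos φ = 106.03 km, so Δλ = 373.2 / 106028.6 = 0.0035198° = 12.671″.

Δλ = 12.7″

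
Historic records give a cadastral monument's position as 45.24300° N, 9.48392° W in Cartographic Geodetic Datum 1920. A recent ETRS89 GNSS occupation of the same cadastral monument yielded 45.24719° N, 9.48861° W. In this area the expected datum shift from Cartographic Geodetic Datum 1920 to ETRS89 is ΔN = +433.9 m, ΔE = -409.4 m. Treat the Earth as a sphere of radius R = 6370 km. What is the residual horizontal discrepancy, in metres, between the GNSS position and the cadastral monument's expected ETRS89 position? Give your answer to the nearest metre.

53 m

Observed coordinate differences: Δφ = +0.00419°, Δλ = -0.00469°.
Converting to metres (1° lat = 111177 m, cos φ = 0.704101): observed ΔN = 465.8 m, observed ΔE = -367.1 m.
Subtracting the expected shift leaves a residual of 465.8 − (433.9) = 31.9 m north and -367.1 − (-409.4) = 42.3 m east.
Residual distance = √(31.9² + 42.3²) = 53.0 m.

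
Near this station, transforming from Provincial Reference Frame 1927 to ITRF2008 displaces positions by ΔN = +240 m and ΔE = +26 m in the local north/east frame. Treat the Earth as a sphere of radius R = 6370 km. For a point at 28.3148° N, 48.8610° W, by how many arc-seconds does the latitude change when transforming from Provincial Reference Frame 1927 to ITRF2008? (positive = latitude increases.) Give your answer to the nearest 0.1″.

On a sphere of radius R, 1 rad of latitude = R, so Δφ = ΔN / R = 240.0 / 6370000 = 3.7677e-05 rad = 7.771″.

Δφ = 7.8″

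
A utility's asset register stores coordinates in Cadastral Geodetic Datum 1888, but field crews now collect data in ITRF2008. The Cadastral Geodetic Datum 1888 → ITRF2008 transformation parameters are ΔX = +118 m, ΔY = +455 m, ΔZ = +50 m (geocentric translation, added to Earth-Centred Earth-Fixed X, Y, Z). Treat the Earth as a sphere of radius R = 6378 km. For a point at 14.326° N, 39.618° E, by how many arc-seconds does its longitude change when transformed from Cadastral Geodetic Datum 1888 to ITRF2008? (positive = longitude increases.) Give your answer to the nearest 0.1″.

Δλ = 9.2″

sin φ = 0.247439, cos φ = 0.968904, sin λ = 0.637666, cos λ = 0.770313.
East component: ΔE = −sin λ·ΔX + cos λ·ΔY = −(0.637666)(118) + (0.770313)(455) = 275.25 m.
1° of latitude spans πR/180 = 111317 m; at latitude φ, 1° of longitude spans that × cos φ = 107855.5 m, so Δλ = 275.25 / 107855.5 × 3600 = 9.187″.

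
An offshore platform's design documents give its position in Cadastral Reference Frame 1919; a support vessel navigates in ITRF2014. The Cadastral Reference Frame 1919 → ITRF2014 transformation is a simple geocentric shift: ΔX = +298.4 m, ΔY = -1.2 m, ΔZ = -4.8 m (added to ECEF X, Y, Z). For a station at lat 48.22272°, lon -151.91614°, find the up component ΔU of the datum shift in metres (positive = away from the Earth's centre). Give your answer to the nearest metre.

ΔU = -179 m

The local up (radial) axis is (cos φ cos λ, cos φ sin λ, sin φ), giving ΔU = -175.398 + 0.376 − 3.580 = -178.60 m.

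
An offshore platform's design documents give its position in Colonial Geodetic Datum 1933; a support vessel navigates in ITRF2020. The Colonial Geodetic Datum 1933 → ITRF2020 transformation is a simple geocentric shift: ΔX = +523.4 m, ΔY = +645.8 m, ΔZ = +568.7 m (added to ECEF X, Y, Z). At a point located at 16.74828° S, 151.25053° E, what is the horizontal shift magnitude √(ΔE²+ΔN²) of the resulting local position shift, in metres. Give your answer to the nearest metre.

960 m

At φ = -16.74828°, λ = 151.25053°: sin φ = -0.288168, cos φ = 0.957580, sin λ = 0.480981, cos λ = -0.876731.
ΔE = −sin λ·ΔX + cos λ·ΔY = −(0.480981)·(523.4) + (-0.876731)·(645.8) = -817.94 m.
ΔN = −sin φ cos λ·ΔX − sin φ sin λ·ΔY + cos φ·ΔZ = −(-0.288168)(-0.876731)(523.4) − (-0.288168)(0.480981)(645.8) + (0.957580)(568.7) = 501.85 m.
Horizontal magnitude = √(ΔE² + ΔN²) = √((-817.94)² + 501.85²) = 959.62 m.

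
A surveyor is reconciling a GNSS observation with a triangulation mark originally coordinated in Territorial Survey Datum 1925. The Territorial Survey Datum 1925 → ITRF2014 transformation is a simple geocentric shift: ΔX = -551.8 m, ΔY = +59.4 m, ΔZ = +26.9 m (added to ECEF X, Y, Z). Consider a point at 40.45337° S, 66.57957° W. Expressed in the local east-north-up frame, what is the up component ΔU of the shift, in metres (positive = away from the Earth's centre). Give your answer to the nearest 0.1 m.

ΔU = -225.8 m

At φ = -40.45337°, λ = -66.57957°: sin φ = -0.648829, cos φ = 0.760934, sin λ = -0.917613, cos λ = 0.397475.
ΔU = cos φ cos λ·ΔX + cos φ sin λ·ΔY + sin φ·ΔZ = (0.760934)(0.397475)(-551.8) + (0.760934)(-0.917613)(59.4) + (-0.648829)(26.9) = -225.82 m.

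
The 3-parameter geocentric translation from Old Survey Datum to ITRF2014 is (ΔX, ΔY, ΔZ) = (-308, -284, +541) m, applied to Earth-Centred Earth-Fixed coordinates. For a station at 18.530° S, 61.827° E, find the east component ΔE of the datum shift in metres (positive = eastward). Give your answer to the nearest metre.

ΔE = 137 m

At φ = -18.530°, λ = 61.827°: sin φ = -0.317801, cos φ = 0.948157, sin λ = 0.881526, cos λ = 0.472135.
ΔE = −sin λ·ΔX + cos λ·ΔY = −(0.881526)·(-308) + (0.472135)·(-284) = 137.42 m.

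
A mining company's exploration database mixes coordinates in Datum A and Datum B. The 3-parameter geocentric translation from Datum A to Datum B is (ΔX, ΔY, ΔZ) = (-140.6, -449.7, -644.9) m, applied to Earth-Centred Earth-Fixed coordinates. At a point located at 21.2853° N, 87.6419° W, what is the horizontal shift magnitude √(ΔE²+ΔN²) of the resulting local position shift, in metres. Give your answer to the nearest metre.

The local east axis at (φ, λ) is (−sin λ, cos λ, 0), so ΔE = −sin(-87.6419°)·(-140.6) + cos(-87.6419°)·(-449.7) = -158.98 m.
The local north axis is (−sin φ cos λ, −sin φ sin λ, cos φ), giving ΔN = 2.100 − 163.108 − 600.908 = -761.92 m.
Horizontal magnitude = √(ΔE² + ΔN²) = √((-158.98)² + (-761.92)²) = 778.33 m.

778 m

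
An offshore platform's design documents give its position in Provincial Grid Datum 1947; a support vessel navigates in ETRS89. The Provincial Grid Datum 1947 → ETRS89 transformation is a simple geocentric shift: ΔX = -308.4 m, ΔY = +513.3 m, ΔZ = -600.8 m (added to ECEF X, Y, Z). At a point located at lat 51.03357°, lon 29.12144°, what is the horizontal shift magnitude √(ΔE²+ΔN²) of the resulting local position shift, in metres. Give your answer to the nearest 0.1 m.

699.8 m

At φ = 51.03357°, λ = 29.12144°: sin φ = 0.777515, cos φ = 0.628865, sin λ = 0.486662, cos λ = 0.873590.
ΔE = −sin λ·ΔX + cos λ·ΔY = −(0.486662)·(-308.4) + (0.873590)·(513.3) = 598.50 m.
ΔN = −sin φ cos λ·ΔX − sin φ sin λ·ΔY + cos φ·ΔZ = −(0.777515)(0.873590)(-308.4) − (0.777515)(0.486662)(513.3) + (0.628865)(-600.8) = -362.57 m.
Horizontal magnitude = √(ΔE² + ΔN²) = √(598.50² + (-362.57)²) = 699.76 m.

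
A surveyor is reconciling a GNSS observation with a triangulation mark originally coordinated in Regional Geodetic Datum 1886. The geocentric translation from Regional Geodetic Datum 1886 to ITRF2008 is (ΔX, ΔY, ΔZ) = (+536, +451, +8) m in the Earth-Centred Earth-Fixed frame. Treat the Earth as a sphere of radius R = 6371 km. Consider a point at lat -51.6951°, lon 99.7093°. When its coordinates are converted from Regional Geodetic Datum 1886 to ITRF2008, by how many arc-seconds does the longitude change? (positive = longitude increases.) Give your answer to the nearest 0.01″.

Δλ = -31.57″

sin φ = -0.784723, cos φ = 0.619846, sin λ = 0.985676, cos λ = -0.168649.
East component: ΔE = −sin λ·ΔX + cos λ·ΔY = −(0.985676)(536) + (-0.168649)(451) = -604.38 m.
1° of latitude spans πR/180 = 111195 m; at latitude φ, 1° of longitude spans that × cos φ = 68923.7 m, so Δλ = -604.38 / 68923.7 × 3600 = -31.568″.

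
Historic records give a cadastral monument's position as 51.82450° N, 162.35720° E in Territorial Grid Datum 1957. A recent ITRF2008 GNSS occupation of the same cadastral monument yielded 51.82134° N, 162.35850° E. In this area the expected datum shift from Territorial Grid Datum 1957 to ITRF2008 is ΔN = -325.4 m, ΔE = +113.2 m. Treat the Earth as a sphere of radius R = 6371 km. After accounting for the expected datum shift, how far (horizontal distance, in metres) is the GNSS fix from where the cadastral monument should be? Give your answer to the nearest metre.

35 m

Observed coordinate differences: Δφ = -0.00316°, Δλ = +0.00130°.
Converting to metres (1° lat = 111195 m, cos φ = 0.618072): observed ΔN = -351.4 m, observed ΔE = 89.3 m.
Subtracting the expected shift leaves a residual of -351.4 − (-325.4) = -26.0 m north and 89.3 − (113.2) = -23.9 m east.
Residual distance = √((-26.0)² + (-23.9)²) = 35.3 m.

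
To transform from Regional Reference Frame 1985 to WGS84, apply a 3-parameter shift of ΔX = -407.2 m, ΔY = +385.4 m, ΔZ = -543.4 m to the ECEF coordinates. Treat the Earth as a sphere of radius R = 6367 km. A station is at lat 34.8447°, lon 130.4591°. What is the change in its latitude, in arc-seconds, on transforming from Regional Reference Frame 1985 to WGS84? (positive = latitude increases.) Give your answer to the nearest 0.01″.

sin φ = 0.571354, cos φ = 0.820704, sin λ = 0.760869, cos λ = -0.648905.
North component: ΔN = −sin φ cos λ·ΔX − sin φ sin λ·ΔY + cos φ·ΔZ = −(0.571354)(-0.648905)(-407.2) − (0.571354)(0.760869)(385.4) + (0.820704)(-543.4) = -764.48 m.
1° of latitude spans πR/180 = 111125 m, so Δφ = -764.48 / 111125 × 3600 = -24.766″.

Δφ = -24.77″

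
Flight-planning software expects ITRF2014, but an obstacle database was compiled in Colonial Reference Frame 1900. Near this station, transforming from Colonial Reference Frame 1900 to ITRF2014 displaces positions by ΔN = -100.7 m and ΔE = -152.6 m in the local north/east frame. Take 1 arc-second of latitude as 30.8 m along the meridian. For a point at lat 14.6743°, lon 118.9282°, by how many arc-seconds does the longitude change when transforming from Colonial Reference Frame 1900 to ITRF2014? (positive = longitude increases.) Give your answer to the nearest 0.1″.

Δλ = -5.1″

At latitude 14.6743°, cos φ = 0.967381.
1″ of longitude at this latitude = 30.80 × cos φ = 29.7953 m, so Δλ = -152.6 / 29.7953 = -5.122″.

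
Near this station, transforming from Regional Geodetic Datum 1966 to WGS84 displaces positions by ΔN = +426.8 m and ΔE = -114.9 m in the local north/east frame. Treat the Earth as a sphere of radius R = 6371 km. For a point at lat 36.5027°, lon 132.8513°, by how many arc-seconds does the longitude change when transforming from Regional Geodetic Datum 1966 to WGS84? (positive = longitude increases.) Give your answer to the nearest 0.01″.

At latitude 36.5027°, cos φ = 0.803829.
One radian of longitude at latitude φ spans R cos φ, so Δλ = ΔE / (R cos φ) = -114.9 / (6371000 × 0.803829) = -2.2436e-05 rad = -4.628″.

Δλ = -4.63″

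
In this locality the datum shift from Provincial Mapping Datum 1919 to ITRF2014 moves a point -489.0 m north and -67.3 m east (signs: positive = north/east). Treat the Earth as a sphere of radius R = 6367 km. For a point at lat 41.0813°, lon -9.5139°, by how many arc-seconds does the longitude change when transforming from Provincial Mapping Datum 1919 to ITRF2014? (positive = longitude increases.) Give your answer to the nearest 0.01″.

Δλ = -2.89″

At latitude 41.0813°, cos φ = 0.753778.
One radian of longitude at latitude φ spans R cos φ, so Δλ = ΔE / (R cos φ) = -67.3 / (6367000 × 0.753778) = -1.4023e-05 rad = -2.892″.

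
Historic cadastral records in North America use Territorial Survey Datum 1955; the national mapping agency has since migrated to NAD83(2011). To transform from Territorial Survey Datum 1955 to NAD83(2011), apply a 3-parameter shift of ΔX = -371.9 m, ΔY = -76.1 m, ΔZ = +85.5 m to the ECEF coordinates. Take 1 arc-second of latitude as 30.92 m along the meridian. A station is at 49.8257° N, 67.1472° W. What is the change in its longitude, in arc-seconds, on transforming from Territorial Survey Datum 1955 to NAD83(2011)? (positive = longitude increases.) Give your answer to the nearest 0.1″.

Δλ = -18.7″

sin φ = 0.764085, cos φ = 0.645115, sin λ = -0.921506, cos λ = 0.388365.
East component: ΔE = −sin λ·ΔX + cos λ·ΔY = −(-0.921506)(-371.9) + (0.388365)(-76.1) = -372.26 m.
1° of latitude spans 3600 × 30.92 = 111312 m; at latitude φ, 1° of longitude spans that × cos φ = 71809.0 m, so Δλ = -372.26 / 71809.0 × 3600 = -18.663″.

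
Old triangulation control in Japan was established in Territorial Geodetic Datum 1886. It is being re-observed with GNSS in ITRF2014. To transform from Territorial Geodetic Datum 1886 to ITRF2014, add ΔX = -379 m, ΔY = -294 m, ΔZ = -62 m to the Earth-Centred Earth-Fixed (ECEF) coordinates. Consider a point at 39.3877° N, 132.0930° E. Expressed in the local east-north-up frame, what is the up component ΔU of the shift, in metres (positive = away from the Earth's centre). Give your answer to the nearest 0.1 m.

ΔU = -11.6 m

At φ = 39.3877°, λ = 132.0930°: sin φ = 0.634565, cos φ = 0.772870, sin λ = 0.742058, cos λ = -0.670336.
ΔU = cos φ cos λ·ΔX + cos φ sin λ·ΔY + sin φ·ΔZ = (0.772870)(-0.670336)(-379) + (0.772870)(0.742058)(-294) + (0.634565)(-62) = -11.60 m.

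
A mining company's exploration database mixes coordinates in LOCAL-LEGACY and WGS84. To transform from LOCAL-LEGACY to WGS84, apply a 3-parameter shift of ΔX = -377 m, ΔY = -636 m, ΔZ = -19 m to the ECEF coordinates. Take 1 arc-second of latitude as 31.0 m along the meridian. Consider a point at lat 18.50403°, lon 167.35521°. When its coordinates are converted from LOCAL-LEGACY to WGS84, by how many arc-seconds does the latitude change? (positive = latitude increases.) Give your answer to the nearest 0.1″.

Δφ = -2.9″

sin φ = 0.317371, cos φ = 0.948301, sin λ = 0.218906, cos λ = -0.975746.
North component: ΔN = −sin φ cos λ·ΔX − sin φ sin λ·ΔY + cos φ·ΔZ = −(0.317371)(-0.975746)(-377) − (0.317371)(0.218906)(-636) + (0.948301)(-19) = -90.58 m.
1° of latitude spans 3600 × 31.00 = 111600 m, so Δφ = -90.58 / 111600 × 3600 = -2.922″.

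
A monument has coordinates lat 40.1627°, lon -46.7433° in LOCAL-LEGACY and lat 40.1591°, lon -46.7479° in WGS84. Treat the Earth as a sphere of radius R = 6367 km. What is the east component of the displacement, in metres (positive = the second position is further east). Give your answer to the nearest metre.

Δφ = 40.1591° − 40.1627° = -0.0036°; Δλ = -46.7479° − -46.7433° = -0.0046°.
1° along a meridian = πR/180 = 111125 m.
ΔN = Δφ × 111125 = -400.1 m; ΔE = Δλ × 111125 × cos(40.1627°) = -0.0046 × 111125 × 0.764216 = -390.6 m.

ΔE = -391 m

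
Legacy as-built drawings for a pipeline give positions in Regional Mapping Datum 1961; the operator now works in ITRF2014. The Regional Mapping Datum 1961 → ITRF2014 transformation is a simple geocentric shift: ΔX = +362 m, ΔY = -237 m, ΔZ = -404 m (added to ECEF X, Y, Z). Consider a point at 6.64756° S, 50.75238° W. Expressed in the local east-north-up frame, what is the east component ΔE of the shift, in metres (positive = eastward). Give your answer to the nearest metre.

At φ = -6.64756°, λ = -50.75238°: sin φ = -0.115762, cos φ = 0.993277, sin λ = -0.774419, cos λ = 0.632673.
ΔE = −sin λ·ΔX + cos λ·ΔY = −(-0.774419)·(362) + (0.632673)·(-237) = 130.40 m.

ΔE = 130 m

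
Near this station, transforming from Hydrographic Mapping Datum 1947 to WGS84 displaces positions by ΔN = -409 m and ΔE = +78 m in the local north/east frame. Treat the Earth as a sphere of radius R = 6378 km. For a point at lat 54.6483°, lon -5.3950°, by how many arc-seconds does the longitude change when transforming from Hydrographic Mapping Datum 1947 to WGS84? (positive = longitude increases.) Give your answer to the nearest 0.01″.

Δλ = 4.36″

At latitude 54.6483°, cos φ = 0.578594.
One radian of longitude at latitude φ spans R cos φ, so Δλ = ΔE / (R cos φ) = 78.0 / (6378000 × 0.578594) = 2.1137e-05 rad = 4.360″.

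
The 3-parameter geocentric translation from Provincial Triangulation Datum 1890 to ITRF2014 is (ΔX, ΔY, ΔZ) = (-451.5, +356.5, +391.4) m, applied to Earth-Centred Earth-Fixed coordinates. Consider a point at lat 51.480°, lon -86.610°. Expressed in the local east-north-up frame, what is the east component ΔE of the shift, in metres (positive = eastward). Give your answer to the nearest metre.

The local east axis at (φ, λ) is (−sin λ, cos λ, 0), so ΔE = −sin(-86.610°)·(-451.5) + cos(-86.610°)·356.5 = -429.63 m.

ΔE = -430 m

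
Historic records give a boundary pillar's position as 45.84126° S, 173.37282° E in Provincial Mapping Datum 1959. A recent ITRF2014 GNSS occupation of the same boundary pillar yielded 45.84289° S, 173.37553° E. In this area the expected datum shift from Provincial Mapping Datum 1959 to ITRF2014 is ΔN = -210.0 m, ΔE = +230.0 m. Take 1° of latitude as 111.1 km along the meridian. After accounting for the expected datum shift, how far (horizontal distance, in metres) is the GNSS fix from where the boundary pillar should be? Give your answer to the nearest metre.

Observed coordinate differences: Δφ = -0.00163°, Δλ = +0.00271°.
Converting to metres (1° lat = 111100 m, cos φ = 0.696649): observed ΔN = -181.1 m, observed ΔE = 209.7 m.
Subtracting the expected shift leaves a residual of -181.1 − (-210.0) = 28.9 m north and 209.7 − (230.0) = -20.3 m east.
Residual distance = √(28.9² + (-20.3)²) = 35.3 m.

35 m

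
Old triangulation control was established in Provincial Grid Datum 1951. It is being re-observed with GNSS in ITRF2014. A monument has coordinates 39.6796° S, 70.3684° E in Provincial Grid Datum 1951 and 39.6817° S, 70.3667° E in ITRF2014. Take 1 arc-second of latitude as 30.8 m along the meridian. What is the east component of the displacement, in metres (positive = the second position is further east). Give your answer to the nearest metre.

Δφ = -39.6817° − -39.6796° = -0.0021°; Δλ = 70.3667° − 70.3684° = -0.0017°.
1° of latitude = 3600 × 30.80 = 110880 m.
ΔN = Δφ × 110880 = -232.8 m; ΔE = Δλ × 110880 × cos(-39.6796°) = -0.0017 × 110880 × 0.769627 = -145.1 m.

ΔE = -145 m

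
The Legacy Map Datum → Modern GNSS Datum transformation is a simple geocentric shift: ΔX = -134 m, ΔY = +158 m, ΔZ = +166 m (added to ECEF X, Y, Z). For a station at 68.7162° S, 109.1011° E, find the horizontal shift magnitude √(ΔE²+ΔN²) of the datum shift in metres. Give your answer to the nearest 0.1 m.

At φ = -68.7162°, λ = 109.1011°: sin φ = -0.931794, cos φ = 0.362988, sin λ = 0.944943, cos λ = -0.327236.
ΔE = −sin λ·ΔX + cos λ·ΔY = −(0.944943)·(-134) + (-0.327236)·(158) = 74.92 m.
ΔN = −sin φ cos λ·ΔX − sin φ sin λ·ΔY + cos φ·ΔZ = −(-0.931794)(-0.327236)(-134) − (-0.931794)(0.944943)(158) + (0.362988)(166) = 240.23 m.
Horizontal magnitude = √(ΔE² + ΔN²) = √(74.92² + 240.23²) = 251.64 m.

251.6 m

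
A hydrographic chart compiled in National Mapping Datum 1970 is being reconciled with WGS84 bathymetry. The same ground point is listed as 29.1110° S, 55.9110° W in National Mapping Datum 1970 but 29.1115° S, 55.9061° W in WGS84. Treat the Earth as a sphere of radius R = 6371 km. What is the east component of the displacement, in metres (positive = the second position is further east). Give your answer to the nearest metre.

ΔE = 476 m

Δφ = -29.1115° − -29.1110° = -0.0005°; Δλ = -55.9061° − -55.9110° = +0.0049°.
1° along a meridian = πR/180 = 111195 m.
ΔN = Δφ × 111195 = -55.6 m; ΔE = Δλ × 111195 × cos(-29.1110°) = +0.0049 × 111195 × 0.873679 = 476.0 m.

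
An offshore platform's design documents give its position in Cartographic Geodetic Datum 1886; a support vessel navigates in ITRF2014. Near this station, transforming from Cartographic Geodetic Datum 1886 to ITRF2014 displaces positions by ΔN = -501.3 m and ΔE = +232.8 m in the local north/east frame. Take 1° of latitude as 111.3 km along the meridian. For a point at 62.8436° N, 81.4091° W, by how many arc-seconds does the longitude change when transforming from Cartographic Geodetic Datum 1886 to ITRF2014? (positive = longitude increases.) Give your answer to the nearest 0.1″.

At latitude 62.8436°, cos φ = 0.456421.
1° of longitude at this latitude = 111.3 × cos φ = 50.80 km, so Δλ = 232.8 / 50799.7 = 0.0045827° = 16.498″.

Δλ = 16.5″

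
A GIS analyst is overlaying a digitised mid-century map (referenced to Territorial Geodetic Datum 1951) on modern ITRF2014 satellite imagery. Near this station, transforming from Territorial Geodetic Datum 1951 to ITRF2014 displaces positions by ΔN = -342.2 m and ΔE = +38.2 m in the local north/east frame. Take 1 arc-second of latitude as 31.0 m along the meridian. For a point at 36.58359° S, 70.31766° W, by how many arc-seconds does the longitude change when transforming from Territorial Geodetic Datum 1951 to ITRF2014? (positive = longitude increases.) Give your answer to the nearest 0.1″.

Δλ = 1.5″

At latitude -36.58359°, cos φ = 0.802988.
1″ of longitude at this latitude = 31.00 × cos φ = 24.8926 m, so Δλ = 38.2 / 24.8926 = 1.535″.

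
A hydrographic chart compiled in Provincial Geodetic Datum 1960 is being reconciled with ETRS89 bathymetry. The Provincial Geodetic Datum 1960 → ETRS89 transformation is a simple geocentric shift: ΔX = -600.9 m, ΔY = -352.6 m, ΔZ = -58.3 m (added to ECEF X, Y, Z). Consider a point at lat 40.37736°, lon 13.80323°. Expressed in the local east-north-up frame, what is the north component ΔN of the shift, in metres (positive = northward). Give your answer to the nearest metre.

ΔN = 388 m

At φ = 40.37736°, λ = 13.80323°: sin φ = 0.647819, cos φ = 0.761794, sin λ = 0.238588, cos λ = 0.971121.
ΔN = −sin φ cos λ·ΔX − sin φ sin λ·ΔY + cos φ·ΔZ = −(0.647819)(0.971121)(-600.9) − (0.647819)(0.238588)(-352.6) + (0.761794)(-58.3) = 388.12 m.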